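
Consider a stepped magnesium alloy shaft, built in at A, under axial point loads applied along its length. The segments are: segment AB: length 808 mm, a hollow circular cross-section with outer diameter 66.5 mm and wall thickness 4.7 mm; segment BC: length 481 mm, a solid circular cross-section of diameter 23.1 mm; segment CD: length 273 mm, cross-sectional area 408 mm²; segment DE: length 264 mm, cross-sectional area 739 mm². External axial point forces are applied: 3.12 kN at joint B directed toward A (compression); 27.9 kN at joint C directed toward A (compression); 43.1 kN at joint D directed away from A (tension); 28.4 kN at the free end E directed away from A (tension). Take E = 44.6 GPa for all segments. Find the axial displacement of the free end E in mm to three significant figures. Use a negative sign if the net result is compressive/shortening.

3.23 mm

Internal axial forces (sectioning from the free end, tension +): N_DE = 28.4 kN, N_CD = 71.5 kN, N_BC = 43.6 kN, N_AB = 40.48 kN.
A_AB = 912.5 mm².
A_BC = 419.1 mm².
δ_AB = 40480·808/(912.5·44600) = 0.8037 mm
δ_BC = 43600·481/(419.1·44600) = 1.122 mm
δ_CD = 71500·273/(408·44600) = 1.073 mm
δ_DE = 28400·264/(739·44600) = 0.2275 mm
δ = Σδ_i = 3.226 mm.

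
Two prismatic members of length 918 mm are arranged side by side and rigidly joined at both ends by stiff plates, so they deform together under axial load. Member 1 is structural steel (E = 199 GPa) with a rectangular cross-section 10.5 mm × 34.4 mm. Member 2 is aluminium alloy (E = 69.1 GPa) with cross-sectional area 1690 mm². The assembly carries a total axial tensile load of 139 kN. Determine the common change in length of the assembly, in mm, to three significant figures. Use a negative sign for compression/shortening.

A_1 = 361.2 mm².
Equal strain + equilibrium ⇒ each member carries load in proportion to AE: A₁E₁ = 71880000 N, A₂E₂ = 116800000 N, ΣAE = 188700000 N.
δ = PL/ΣAE = 139000·918/188700000 = 0.6764 mm.

0.676 mm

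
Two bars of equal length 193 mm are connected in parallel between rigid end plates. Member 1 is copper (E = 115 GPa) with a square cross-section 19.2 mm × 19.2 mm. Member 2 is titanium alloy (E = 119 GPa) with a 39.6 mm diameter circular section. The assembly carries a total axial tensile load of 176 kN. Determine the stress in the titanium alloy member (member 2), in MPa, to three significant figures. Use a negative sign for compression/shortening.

111 MPa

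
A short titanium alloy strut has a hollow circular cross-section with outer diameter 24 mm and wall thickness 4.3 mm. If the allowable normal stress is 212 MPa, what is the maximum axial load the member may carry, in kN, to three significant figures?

A = 266.1 mm².
P_max = σ_allow · A = 212 · 266.1 = 56420 N = 56.42 kN.

56.4 kN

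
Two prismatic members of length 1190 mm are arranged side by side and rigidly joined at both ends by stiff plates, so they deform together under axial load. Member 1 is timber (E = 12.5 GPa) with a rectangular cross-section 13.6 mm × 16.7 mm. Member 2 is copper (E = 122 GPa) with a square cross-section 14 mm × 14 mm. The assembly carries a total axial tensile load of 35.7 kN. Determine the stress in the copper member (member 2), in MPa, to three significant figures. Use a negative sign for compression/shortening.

163 MPa

A_1 = 227.1 mm².
A_2 = 196 mm².
Equal strain + equilibrium ⇒ each member carries load in proportion to AE: A₁E₁ = 2839000 N, A₂E₂ = 23910000 N, ΣAE = 26750000 N.
σ₂ = P·E₂/ΣAE = 35700·122000/26750000 = 162.8 MPa.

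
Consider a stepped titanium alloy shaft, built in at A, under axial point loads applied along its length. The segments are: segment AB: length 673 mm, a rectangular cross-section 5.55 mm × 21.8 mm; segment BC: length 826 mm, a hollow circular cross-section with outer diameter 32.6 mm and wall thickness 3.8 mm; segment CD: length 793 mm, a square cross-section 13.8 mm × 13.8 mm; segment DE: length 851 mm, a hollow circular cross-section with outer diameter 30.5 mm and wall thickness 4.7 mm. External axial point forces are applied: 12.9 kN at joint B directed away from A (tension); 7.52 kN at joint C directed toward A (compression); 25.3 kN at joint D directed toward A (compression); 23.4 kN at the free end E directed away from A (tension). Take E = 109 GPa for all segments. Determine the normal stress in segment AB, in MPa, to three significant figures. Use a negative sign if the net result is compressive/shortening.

Internal axial forces (sectioning from the free end, tension +): N_DE = 23.4 kN, N_CD = -1.9 kN, N_BC = -9.42 kN, N_AB = 3.48 kN.
A_AB = 121 mm².
σ_AB = N_AB/A_AB = 3480/121 = 28.76 MPa.

28.8 MPa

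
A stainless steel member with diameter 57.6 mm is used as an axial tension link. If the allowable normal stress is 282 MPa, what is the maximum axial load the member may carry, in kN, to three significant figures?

735 kN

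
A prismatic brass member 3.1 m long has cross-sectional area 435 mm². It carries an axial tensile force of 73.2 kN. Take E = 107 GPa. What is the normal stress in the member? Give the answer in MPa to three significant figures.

168 MPa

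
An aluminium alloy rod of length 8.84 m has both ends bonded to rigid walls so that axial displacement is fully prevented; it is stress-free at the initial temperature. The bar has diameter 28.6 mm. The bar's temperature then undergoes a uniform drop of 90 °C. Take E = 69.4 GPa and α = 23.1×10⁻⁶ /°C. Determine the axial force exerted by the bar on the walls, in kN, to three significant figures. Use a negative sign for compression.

Free thermal expansion αLΔT = 23.1e-6 · 8840 · -90 = -18.38 mm.
The walls impose strain ε = −(-18.38)/8840 = 2.0790e-03; σ = Eε = 69400 · 2.0790e-03 = 144.3 MPa.
Wall reaction R = σ·A = 144.3·642.4 = 92690 N = 92.69 kN.

92.7 kN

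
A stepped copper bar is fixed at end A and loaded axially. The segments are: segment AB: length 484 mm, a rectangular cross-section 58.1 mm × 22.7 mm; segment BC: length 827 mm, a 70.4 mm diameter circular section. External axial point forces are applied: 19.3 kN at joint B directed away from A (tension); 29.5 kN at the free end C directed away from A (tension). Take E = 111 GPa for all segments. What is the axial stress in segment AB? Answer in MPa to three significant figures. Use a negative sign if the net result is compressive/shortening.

37.0 MPa

Internal axial forces (sectioning from the free end, tension +): N_BC = 29.5 kN, N_AB = 48.8 kN.
A_AB = 1319 mm².
σ_AB = N_AB/A_AB = 48800/1319 = 37 MPa.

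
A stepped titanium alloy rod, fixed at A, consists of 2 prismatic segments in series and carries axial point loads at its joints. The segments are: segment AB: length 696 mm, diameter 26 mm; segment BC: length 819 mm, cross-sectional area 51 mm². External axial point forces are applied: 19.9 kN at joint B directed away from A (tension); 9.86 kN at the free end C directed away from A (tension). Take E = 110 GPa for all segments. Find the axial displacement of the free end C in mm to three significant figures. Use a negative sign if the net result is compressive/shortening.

1.79 mm

Internal axial forces (sectioning from the free end, tension +): N_BC = 9.86 kN, N_AB = 29.76 kN.
A_AB = 530.9 mm².
δ_AB = 29760·696/(530.9·110000) = 0.3547 mm
δ_BC = 9860·819/(51·110000) = 1.439 mm
δ = Σδ_i = 1.794 mm.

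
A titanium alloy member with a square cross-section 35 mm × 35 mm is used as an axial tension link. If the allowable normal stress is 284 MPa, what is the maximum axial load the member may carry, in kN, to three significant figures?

348 kN

A = 1225 mm².
P_max = σ_allow · A = 284 · 1225 = 347900 N = 347.9 kN.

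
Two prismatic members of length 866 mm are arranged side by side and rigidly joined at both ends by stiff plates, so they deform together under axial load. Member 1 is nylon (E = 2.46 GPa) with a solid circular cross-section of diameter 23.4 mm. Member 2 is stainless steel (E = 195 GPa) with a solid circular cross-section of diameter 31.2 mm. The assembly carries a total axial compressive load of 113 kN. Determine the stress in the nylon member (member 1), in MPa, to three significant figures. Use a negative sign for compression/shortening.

-1.85 MPa

A_1 = 430.1 mm².
A_2 = 764.5 mm².
Equal strain + equilibrium ⇒ each member carries load in proportion to AE: A₁E₁ = 1058000 N, A₂E₂ = 149100000 N, ΣAE = 150100000 N.
σ₁ = P·E₁/ΣAE = -113000·2460/150100000 = -1.851 MPa.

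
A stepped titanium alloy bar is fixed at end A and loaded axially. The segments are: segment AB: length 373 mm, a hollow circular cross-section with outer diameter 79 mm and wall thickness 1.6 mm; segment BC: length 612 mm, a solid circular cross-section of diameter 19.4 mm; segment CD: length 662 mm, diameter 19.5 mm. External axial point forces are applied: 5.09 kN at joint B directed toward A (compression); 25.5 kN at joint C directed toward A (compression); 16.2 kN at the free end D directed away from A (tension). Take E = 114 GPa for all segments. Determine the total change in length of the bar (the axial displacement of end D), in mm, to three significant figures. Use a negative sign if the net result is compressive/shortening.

0.0251 mm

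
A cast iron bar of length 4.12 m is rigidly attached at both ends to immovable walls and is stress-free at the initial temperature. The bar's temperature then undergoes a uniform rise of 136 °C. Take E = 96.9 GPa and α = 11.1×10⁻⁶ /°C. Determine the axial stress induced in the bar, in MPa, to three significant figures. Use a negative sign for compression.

Free thermal expansion αLΔT = 11.1e-6 · 4120 · 136 = 6.22 mm.
The walls impose strain ε = −(6.22)/4120 = -1.5096e-03; σ = Eε = 96900 · -1.5096e-03 = -146.3 MPa.

-146 MPa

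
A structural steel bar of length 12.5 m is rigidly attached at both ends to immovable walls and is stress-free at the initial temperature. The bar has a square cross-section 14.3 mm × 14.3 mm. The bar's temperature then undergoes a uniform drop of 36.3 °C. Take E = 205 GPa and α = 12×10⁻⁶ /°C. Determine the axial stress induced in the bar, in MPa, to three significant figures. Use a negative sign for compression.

89.3 MPa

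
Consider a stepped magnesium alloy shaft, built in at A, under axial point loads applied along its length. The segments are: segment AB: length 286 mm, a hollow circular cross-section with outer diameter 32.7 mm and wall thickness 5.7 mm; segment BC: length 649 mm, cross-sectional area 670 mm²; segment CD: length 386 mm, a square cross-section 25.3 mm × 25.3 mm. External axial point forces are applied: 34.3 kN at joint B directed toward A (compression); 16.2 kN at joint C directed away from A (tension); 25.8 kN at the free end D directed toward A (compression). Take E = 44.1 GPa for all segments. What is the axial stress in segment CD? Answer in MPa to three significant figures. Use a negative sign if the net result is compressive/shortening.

-40.3 MPa

Internal axial forces (sectioning from the free end, tension +): N_CD = -25.8 kN, N_BC = -9.6 kN, N_AB = -43.9 kN.
A_CD = 640.1 mm².
σ_CD = N_CD/A_CD = -25800/640.1 = -40.31 MPa.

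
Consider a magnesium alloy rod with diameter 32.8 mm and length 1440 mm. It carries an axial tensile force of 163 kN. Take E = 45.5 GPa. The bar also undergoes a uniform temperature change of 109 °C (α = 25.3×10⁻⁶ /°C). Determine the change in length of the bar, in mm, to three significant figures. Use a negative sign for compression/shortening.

10.1 mm

A = 845 mm².
δ_mech = NL/(AE) = 163000·1440/(845·45500) = 6.105 mm.
δ_thermal = αLΔT = 25.3e-6·1440·109 = 3.971 mm.
δ = δ_mech + δ_thermal = 10.08 mm.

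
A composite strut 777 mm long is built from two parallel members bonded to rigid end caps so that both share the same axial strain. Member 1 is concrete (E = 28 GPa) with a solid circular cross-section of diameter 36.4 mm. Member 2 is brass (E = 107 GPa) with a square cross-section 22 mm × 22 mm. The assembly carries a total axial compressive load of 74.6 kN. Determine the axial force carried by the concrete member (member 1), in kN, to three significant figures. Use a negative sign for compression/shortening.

A_1 = 1041 mm².
A_2 = 484 mm².
Equal strain + equilibrium ⇒ each member carries load in proportion to AE: A₁E₁ = 29140000 N, A₂E₂ = 51790000 N, ΣAE = 80930000 N.
F₁ = P·A₁E₁/ΣAE = -74600·29140000/80930000 = -26860 N.

-26.9 kN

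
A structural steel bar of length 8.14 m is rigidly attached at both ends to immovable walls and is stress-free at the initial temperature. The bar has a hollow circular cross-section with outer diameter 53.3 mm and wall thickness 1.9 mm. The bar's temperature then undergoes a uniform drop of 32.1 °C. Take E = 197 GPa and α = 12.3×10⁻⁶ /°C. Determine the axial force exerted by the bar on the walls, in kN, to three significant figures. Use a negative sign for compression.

23.9 kN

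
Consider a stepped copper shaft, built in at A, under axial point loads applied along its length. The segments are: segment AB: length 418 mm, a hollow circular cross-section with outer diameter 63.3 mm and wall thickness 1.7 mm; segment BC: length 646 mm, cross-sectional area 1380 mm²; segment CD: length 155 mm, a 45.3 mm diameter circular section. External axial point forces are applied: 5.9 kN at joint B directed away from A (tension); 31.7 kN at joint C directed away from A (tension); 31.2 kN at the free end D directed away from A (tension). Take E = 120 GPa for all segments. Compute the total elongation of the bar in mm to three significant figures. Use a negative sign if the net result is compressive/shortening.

Internal axial forces (sectioning from the free end, tension +): N_CD = 31.2 kN, N_BC = 62.9 kN, N_AB = 68.8 kN.
A_AB = 329 mm².
A_CD = 1612 mm².
δ_AB = 68800·418/(329·120000) = 0.7285 mm
δ_BC = 62900·646/(1380·120000) = 0.2454 mm
δ_CD = 31200·155/(1612·120000) = 0.025 mm
δ = Σδ_i = 0.9988 mm.

0.999 mm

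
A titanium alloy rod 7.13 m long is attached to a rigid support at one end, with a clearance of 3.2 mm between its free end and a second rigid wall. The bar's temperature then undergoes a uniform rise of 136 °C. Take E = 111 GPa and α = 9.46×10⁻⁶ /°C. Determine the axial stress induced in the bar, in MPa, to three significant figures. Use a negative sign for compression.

Free thermal expansion αLΔT = 9.46e-6 · 7130 · 136 = 9.173 mm.
The walls engage after the gap closes; constrained expansion = 9.173 − 3.2 = 5.973 mm.
The walls impose strain ε = −(5.973)/7130 = -8.3775e-04; σ = Eε = 111000 · -8.3775e-04 = -92.99 MPa.

-93.0 MPa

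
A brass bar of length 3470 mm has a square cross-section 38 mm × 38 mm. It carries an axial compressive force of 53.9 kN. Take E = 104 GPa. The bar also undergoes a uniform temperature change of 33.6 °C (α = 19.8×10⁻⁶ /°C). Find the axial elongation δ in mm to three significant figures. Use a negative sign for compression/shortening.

A = 1444 mm².
δ_mech = NL/(AE) = -53900·3470/(1444·104000) = -1.245 mm.
δ_thermal = αLΔT = 19.8e-6·3470·33.6 = 2.309 mm.
δ = δ_mech + δ_thermal = 1.063 mm.

1.06 mm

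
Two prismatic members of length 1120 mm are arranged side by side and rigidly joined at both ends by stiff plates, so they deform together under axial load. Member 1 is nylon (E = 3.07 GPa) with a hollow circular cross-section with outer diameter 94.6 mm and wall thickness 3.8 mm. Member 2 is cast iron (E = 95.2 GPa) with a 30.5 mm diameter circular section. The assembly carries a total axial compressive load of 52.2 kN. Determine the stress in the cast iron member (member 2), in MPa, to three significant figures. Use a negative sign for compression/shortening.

A_1 = 1084 mm².
A_2 = 730.6 mm².
Equal strain + equilibrium ⇒ each member carries load in proportion to AE: A₁E₁ = 3328000 N, A₂E₂ = 69550000 N, ΣAE = 72880000 N.
σ₂ = P·E₂/ΣAE = -52200·95200/72880000 = -68.18 MPa.

-68.2 MPa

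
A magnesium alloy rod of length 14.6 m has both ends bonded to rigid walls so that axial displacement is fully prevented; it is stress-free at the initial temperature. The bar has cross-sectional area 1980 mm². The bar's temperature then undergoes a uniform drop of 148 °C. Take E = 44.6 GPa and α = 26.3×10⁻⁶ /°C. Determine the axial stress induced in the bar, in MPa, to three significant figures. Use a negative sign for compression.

Free thermal expansion αLΔT = 26.3e-6 · 14600 · -148 = -56.83 mm.
The walls impose strain ε = −(-56.83)/14600 = 3.8924e-03; σ = Eε = 44600 · 3.8924e-03 = 173.6 MPa.

174 MPa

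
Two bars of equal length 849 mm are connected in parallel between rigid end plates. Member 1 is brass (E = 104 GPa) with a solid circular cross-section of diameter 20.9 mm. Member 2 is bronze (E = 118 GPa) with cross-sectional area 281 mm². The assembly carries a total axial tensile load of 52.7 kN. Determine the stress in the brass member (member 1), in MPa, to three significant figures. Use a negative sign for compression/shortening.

79.6 MPa

A_1 = 343.1 mm².
Equal strain + equilibrium ⇒ each member carries load in proportion to AE: A₁E₁ = 35680000 N, A₂E₂ = 33160000 N, ΣAE = 68840000 N.
σ₁ = P·E₁/ΣAE = 52700·104000/68840000 = 79.62 MPa.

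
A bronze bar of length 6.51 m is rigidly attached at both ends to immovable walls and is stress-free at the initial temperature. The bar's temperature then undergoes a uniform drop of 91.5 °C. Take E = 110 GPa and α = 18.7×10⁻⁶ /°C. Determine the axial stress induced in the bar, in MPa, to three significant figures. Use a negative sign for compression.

Free thermal expansion αLΔT = 18.7e-6 · 6510 · -91.5 = -11.14 mm.
The walls impose strain ε = −(-11.14)/6510 = 1.7110e-03; σ = Eε = 110000 · 1.7110e-03 = 188.2 MPa.

188 MPa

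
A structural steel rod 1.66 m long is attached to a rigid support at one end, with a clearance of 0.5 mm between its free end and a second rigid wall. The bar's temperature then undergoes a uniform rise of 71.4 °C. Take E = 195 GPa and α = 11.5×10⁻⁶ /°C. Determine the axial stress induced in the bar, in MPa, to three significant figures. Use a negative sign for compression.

Free thermal expansion αLΔT = 11.5e-6 · 1660 · 71.4 = 1.363 mm.
The walls engage after the gap closes; constrained expansion = 1.363 − 0.5 = 0.863 mm.
The walls impose strain ε = −(0.863)/1660 = -5.1990e-04; σ = Eε = 195000 · -5.1990e-04 = -101.4 MPa.

-101 MPa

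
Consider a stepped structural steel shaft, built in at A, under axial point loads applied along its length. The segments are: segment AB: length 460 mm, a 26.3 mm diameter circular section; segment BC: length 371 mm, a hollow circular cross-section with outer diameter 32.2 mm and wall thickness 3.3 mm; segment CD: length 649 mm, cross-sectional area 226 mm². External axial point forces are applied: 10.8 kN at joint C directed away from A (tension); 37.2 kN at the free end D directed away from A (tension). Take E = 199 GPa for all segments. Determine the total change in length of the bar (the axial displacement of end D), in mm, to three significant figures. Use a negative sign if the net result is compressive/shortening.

Internal axial forces (sectioning from the free end, tension +): N_CD = 37.2 kN, N_BC = 48 kN, N_AB = 48 kN.
A_AB = 543.3 mm².
A_BC = 299.6 mm².
δ_AB = 48000·460/(543.3·199000) = 0.2042 mm
δ_BC = 48000·371/(299.6·199000) = 0.2987 mm
δ_CD = 37200·649/(226·199000) = 0.5368 mm
δ = Σδ_i = 1.04 mm.

1.04 mm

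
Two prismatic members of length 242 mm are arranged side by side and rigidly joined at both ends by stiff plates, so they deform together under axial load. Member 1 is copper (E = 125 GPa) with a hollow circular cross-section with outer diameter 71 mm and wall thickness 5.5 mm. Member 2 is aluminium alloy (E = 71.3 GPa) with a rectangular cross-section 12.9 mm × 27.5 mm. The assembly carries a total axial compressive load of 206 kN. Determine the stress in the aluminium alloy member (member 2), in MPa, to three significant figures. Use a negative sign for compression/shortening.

-88.1 MPa

A_1 = 1132 mm².
A_2 = 354.8 mm².
Equal strain + equilibrium ⇒ each member carries load in proportion to AE: A₁E₁ = 141500000 N, A₂E₂ = 25290000 N, ΣAE = 166800000 N.
σ₂ = P·E₂/ΣAE = -206000·71300/166800000 = -88.08 MPa.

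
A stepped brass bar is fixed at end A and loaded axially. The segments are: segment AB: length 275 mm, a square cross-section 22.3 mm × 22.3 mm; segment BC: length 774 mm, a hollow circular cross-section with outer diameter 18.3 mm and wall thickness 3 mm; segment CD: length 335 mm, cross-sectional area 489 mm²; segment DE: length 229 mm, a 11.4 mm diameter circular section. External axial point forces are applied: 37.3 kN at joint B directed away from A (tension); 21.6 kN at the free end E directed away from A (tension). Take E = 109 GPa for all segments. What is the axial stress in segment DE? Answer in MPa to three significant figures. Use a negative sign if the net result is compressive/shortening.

Internal axial forces (sectioning from the free end, tension +): N_DE = 21.6 kN, N_CD = 21.6 kN, N_BC = 21.6 kN, N_AB = 58.9 kN.
A_DE = 102.1 mm².
σ_DE = N_DE/A_DE = 21600/102.1 = 211.6 MPa.

212 MPa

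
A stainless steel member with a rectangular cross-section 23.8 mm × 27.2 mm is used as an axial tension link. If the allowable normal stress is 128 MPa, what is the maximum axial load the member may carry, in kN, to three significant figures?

A = 647.4 mm².
P_max = σ_allow · A = 128 · 647.4 = 82860 N = 82.86 kN.

82.9 kN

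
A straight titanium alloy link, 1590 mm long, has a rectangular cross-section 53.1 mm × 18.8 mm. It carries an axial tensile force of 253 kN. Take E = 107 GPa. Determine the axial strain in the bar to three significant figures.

A = 998.3 mm².
σ = N/A = 253.4 MPa; ε = σ/E = 253.4/107000 = 2.369e-03.

0.00237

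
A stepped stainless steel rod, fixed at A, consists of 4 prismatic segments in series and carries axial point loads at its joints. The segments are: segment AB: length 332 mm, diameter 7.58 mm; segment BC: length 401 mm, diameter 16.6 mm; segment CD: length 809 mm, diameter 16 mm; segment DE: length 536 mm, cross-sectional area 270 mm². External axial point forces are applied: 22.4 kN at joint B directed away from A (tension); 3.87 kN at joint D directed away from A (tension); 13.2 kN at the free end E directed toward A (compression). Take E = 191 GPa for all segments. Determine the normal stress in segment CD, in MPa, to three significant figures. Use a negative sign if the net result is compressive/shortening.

-46.4 MPa

Internal axial forces (sectioning from the free end, tension +): N_DE = -13.2 kN, N_CD = -9.33 kN, N_BC = -9.33 kN, N_AB = 13.07 kN.
A_CD = 201.1 mm².
σ_CD = N_CD/A_CD = -9330/201.1 = -46.4 MPa.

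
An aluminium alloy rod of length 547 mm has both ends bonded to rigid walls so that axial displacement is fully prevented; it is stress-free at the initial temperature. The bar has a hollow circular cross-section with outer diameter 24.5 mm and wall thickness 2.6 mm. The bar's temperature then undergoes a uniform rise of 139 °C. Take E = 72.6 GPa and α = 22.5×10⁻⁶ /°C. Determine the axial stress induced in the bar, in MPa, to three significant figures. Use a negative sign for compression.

Free thermal expansion αLΔT = 22.5e-6 · 547 · 139 = 1.711 mm.
The walls impose strain ε = −(1.711)/547 = -3.1275e-03; σ = Eε = 72600 · -3.1275e-03 = -227.1 MPa.

-227 MPa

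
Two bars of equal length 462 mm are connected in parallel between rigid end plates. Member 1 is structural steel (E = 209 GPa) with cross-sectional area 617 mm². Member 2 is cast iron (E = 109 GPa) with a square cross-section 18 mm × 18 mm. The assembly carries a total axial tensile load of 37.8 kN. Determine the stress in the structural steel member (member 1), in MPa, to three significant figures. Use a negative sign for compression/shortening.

A_2 = 324 mm².
Equal strain + equilibrium ⇒ each member carries load in proportion to AE: A₁E₁ = 129000000 N, A₂E₂ = 35320000 N, ΣAE = 164300000 N.
σ₁ = P·E₁/ΣAE = 37800·209000/164300000 = 48.09 MPa.

48.1 MPa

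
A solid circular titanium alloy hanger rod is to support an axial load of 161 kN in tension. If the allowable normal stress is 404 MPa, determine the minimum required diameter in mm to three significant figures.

22.5 mm

Required area A ≥ P/σ_allow = 161000/404 = 398.5 mm².
For a solid circular section, d ≥ √(4A/π) = 22.53 mm.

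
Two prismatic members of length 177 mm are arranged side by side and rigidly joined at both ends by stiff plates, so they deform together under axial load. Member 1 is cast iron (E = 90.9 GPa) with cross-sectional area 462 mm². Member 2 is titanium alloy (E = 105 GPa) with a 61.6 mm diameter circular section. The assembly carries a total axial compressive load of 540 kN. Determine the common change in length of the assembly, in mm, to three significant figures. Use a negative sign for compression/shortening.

-0.269 mm

A_2 = 2980 mm².
Equal strain + equilibrium ⇒ each member carries load in proportion to AE: A₁E₁ = 42000000 N, A₂E₂ = 312900000 N, ΣAE = 354900000 N.
δ = PL/ΣAE = -540000·177/354900000 = -0.2693 mm.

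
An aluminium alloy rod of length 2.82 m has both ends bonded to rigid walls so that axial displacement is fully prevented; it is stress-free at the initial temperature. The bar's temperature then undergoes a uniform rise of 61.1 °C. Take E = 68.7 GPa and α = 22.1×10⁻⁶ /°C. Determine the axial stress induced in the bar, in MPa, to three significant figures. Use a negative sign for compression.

-92.8 MPa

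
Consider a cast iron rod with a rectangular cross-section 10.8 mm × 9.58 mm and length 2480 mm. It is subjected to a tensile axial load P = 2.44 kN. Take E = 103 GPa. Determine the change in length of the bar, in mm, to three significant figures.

0.568 mm

A = 103.5 mm².
δ_mech = NL/(AE) = 2440·2480/(103.5·103000) = 0.5678 mm.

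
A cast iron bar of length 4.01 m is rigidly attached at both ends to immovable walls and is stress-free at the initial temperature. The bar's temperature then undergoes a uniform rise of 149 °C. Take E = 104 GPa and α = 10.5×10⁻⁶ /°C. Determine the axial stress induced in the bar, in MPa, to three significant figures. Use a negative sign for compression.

Free thermal expansion αLΔT = 10.5e-6 · 4010 · 149 = 6.274 mm.
The walls impose strain ε = −(6.274)/4010 = -1.5645e-03; σ = Eε = 104000 · -1.5645e-03 = -162.7 MPa.

-163 MPa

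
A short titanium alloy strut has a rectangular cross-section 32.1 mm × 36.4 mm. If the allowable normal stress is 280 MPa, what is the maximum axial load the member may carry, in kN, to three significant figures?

327 kN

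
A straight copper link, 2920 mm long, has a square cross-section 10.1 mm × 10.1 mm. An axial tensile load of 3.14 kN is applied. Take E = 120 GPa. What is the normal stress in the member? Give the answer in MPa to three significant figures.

A = 102 mm².
σ = N/A = 3140/102 = 30.78 MPa.

30.8 MPa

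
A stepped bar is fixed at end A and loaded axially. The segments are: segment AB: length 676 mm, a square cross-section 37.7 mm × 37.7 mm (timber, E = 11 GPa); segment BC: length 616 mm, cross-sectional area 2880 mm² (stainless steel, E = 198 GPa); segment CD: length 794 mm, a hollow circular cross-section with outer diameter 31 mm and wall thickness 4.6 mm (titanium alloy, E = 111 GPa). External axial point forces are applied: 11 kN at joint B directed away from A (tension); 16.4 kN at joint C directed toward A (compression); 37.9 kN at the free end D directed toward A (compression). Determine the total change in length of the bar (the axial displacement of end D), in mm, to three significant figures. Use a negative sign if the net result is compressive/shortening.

-2.64 mm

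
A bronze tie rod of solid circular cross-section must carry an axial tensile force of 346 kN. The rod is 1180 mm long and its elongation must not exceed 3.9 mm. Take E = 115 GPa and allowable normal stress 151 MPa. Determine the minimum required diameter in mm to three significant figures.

54.0 mm

Required area A ≥ P/σ_allow = 346000/151 = 2291 mm².
For a solid circular section, d ≥ √(4A/π) = 54.01 mm.
Elongation limit: A ≥ PL/(Eδ_allow) = 346000·1180/(115000·3.9) = 910.3 mm² ⇒ d ≥ 34.04 mm.
The stress limit governs.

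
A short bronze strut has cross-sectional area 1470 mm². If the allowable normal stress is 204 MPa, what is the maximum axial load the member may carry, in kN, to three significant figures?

300 kN

P_max = σ_allow · A = 204 · 1470 = 299900 N = 299.9 kN.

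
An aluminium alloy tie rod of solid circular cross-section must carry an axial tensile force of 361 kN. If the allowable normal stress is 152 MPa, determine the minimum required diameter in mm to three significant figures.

55.0 mm

Required area A ≥ P/σ_allow = 361000/152 = 2375 mm².
For a solid circular section, d ≥ √(4A/π) = 54.99 mm.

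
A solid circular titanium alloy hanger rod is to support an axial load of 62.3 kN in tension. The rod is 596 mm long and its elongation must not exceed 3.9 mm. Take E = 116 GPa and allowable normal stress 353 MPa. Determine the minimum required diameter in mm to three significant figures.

15.0 mm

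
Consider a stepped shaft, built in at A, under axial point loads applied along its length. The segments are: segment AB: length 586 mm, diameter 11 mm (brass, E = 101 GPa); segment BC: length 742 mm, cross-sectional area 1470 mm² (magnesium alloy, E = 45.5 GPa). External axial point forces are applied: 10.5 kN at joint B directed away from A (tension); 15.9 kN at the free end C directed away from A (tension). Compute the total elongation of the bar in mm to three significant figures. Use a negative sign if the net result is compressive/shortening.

Internal axial forces (sectioning from the free end, tension +): N_BC = 15.9 kN, N_AB = 26.4 kN.
A_AB = 95.03 mm².
δ_AB = 26400·586/(95.03·101000) = 1.612 mm
δ_BC = 15900·742/(1470·45500) = 0.1764 mm
δ = Σδ_i = 1.788 mm.

1.79 mm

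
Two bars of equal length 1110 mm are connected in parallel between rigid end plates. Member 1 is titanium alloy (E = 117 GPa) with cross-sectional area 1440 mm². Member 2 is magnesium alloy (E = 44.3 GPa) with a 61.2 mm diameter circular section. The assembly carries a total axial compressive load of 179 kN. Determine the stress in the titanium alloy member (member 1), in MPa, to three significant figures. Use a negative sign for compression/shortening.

-70.1 MPa

A_2 = 2942 mm².
Equal strain + equilibrium ⇒ each member carries load in proportion to AE: A₁E₁ = 168500000 N, A₂E₂ = 130300000 N, ΣAE = 298800000 N.
σ₁ = P·E₁/ΣAE = -179000·117000/298800000 = -70.09 MPa.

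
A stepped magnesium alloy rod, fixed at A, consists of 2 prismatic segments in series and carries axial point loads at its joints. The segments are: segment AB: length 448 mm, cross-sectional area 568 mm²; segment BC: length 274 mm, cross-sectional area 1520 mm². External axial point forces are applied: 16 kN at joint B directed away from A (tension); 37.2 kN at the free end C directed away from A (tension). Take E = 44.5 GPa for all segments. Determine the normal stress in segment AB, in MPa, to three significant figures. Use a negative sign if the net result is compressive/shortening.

Internal axial forces (sectioning from the free end, tension +): N_BC = 37.2 kN, N_AB = 53.2 kN.
σ_AB = N_AB/A_AB = 53200/568 = 93.66 MPa.

93.7 MPa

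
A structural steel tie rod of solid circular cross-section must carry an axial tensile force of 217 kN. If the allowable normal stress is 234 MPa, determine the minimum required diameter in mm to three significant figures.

34.4 mm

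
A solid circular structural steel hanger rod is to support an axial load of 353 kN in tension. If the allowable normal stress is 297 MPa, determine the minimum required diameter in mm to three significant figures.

Required area A ≥ P/σ_allow = 353000/297 = 1189 mm².
For a solid circular section, d ≥ √(4A/π) = 38.9 mm.

38.9 mm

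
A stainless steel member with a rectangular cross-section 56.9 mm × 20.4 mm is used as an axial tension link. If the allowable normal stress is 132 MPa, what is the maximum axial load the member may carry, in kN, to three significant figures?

153 kN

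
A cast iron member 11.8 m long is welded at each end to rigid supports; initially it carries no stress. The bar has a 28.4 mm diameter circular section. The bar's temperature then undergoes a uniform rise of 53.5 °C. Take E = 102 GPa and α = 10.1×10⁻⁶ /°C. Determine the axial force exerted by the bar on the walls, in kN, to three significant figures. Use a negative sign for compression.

-34.9 kN

Free thermal expansion αLΔT = 10.1e-6 · 11800 · 53.5 = 6.376 mm.
The walls impose strain ε = −(6.376)/11800 = -5.4035e-04; σ = Eε = 102000 · -5.4035e-04 = -55.12 MPa.
Wall reaction R = σ·A = -55.12·633.5 = -34910 N = -34.91 kN.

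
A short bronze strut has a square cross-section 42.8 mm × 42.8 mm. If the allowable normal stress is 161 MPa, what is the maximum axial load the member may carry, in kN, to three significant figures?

295 kN

A = 1832 mm².
P_max = σ_allow · A = 161 · 1832 = 294900 N = 294.9 kN.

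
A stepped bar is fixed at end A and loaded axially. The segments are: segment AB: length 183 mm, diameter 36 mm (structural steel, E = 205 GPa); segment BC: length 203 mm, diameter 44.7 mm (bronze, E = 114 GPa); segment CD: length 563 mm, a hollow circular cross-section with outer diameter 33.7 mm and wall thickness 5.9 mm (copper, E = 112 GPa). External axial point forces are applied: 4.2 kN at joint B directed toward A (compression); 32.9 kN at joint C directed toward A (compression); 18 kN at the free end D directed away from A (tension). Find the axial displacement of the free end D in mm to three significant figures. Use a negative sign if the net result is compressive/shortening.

0.142 mm

Internal axial forces (sectioning from the free end, tension +): N_CD = 18 kN, N_BC = -14.9 kN, N_AB = -19.1 kN.
A_AB = 1018 mm².
A_BC = 1569 mm².
A_CD = 515.3 mm².
δ_AB = -19100·183/(1018·205000) = -0.01675 mm
δ_BC = -14900·203/(1569·114000) = -0.01691 mm
δ_CD = 18000·563/(515.3·112000) = 0.1756 mm
δ = Σδ_i = 0.1419 mm.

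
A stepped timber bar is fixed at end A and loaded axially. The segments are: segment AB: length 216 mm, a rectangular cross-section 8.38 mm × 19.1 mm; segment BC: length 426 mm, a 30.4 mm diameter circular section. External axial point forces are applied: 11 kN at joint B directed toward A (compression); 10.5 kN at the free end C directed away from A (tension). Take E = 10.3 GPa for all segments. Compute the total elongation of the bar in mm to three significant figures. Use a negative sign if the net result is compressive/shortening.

0.533 mm

Internal axial forces (sectioning from the free end, tension +): N_BC = 10.5 kN, N_AB = -0.5 kN.
A_AB = 160.1 mm².
A_BC = 725.8 mm².
δ_AB = -500·216/(160.1·10300) = -0.06551 mm
δ_BC = 10500·426/(725.8·10300) = 0.5983 mm
δ = Σδ_i = 0.5328 mm.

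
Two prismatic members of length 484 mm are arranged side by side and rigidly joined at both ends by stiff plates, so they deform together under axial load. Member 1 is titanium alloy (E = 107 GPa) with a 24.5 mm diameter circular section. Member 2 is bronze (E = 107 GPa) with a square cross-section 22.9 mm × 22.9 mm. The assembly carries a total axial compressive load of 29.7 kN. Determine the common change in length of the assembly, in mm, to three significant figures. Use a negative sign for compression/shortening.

-0.135 mm

A_1 = 471.4 mm².
A_2 = 524.4 mm².
Equal strain + equilibrium ⇒ each member carries load in proportion to AE: A₁E₁ = 50440000 N, A₂E₂ = 56110000 N, ΣAE = 106600000 N.
δ = PL/ΣAE = -29700·484/106600000 = -0.1349 mm.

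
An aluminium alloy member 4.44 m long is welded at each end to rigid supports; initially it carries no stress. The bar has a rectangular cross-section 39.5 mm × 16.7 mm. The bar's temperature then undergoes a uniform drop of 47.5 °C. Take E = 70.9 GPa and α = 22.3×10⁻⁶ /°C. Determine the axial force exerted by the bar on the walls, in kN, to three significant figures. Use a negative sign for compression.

Free thermal expansion αLΔT = 22.3e-6 · 4440 · -47.5 = -4.703 mm.
The walls impose strain ε = −(-4.703)/4440 = 1.0593e-03; σ = Eε = 70900 · 1.0593e-03 = 75.1 MPa.
Wall reaction R = σ·A = 75.1·659.6 = 49540 N = 49.54 kN.

49.5 kN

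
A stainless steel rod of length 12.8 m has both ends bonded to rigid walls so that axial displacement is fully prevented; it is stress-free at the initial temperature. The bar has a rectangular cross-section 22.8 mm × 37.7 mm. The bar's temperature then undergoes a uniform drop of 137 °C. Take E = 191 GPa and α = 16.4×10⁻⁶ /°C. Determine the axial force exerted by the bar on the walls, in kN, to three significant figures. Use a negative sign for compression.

369 kN

Free thermal expansion αLΔT = 16.4e-6 · 12800 · -137 = -28.76 mm.
The walls impose strain ε = −(-28.76)/12800 = 2.2468e-03; σ = Eε = 191000 · 2.2468e-03 = 429.1 MPa.
Wall reaction R = σ·A = 429.1·859.6 = 368900 N = 368.9 kN.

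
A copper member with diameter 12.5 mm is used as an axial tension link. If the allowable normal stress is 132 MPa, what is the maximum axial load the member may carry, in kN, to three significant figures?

16.2 kN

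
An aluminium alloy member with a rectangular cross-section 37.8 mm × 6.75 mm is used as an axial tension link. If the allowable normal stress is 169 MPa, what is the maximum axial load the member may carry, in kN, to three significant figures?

43.1 kN

A = 255.1 mm².
P_max = σ_allow · A = 169 · 255.1 = 43120 N = 43.12 kN.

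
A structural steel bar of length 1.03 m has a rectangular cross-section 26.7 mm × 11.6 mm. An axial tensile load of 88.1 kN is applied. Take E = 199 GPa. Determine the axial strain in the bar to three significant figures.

A = 309.7 mm².
σ = N/A = 284.5 MPa; ε = σ/E = 284.5/199000 = 1.429e-03.

0.00143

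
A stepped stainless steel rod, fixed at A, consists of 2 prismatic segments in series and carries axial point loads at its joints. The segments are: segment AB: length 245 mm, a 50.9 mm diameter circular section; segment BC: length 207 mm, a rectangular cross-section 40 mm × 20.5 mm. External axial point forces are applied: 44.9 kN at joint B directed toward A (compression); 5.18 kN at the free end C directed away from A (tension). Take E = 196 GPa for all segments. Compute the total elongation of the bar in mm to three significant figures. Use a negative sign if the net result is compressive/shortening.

Internal axial forces (sectioning from the free end, tension +): N_BC = 5.18 kN, N_AB = -39.72 kN.
A_AB = 2035 mm².
A_BC = 820 mm².
δ_AB = -39720·245/(2035·196000) = -0.0244 mm
δ_BC = 5180·207/(820·196000) = 0.006672 mm
δ = Σδ_i = -0.01773 mm.

-0.0177 mm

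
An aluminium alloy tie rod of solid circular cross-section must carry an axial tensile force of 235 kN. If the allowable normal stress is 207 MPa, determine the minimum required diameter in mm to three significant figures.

Required area A ≥ P/σ_allow = 235000/207 = 1135 mm².
For a solid circular section, d ≥ √(4A/π) = 38.02 mm.

38.0 mm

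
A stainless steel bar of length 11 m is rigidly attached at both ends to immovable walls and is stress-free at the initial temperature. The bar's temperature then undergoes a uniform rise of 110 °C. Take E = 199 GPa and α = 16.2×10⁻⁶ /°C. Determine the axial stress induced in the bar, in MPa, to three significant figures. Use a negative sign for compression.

-355 MPa

Free thermal expansion αLΔT = 16.2e-6 · 11000 · 110 = 19.6 mm.
The walls impose strain ε = −(19.6)/11000 = -1.7820e-03; σ = Eε = 199000 · -1.7820e-03 = -354.6 MPa.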